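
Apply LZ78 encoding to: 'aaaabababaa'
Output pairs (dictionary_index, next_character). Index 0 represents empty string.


LZ78 encoding steps:
Dictionary: {0: ''}
Step 1: w='' (idx 0), next='a' -> output (0, 'a'), add 'a' as idx 1
Step 2: w='a' (idx 1), next='a' -> output (1, 'a'), add 'aa' as idx 2
Step 3: w='a' (idx 1), next='b' -> output (1, 'b'), add 'ab' as idx 3
Step 4: w='ab' (idx 3), next='a' -> output (3, 'a'), add 'aba' as idx 4
Step 5: w='' (idx 0), next='b' -> output (0, 'b'), add 'b' as idx 5
Step 6: w='aa' (idx 2), end of input -> output (2, '')


Encoded: [(0, 'a'), (1, 'a'), (1, 'b'), (3, 'a'), (0, 'b'), (2, '')]


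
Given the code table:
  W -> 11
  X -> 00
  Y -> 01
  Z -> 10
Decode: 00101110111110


Decoding:
00 -> X
10 -> Z
11 -> W
10 -> Z
11 -> W
11 -> W
10 -> Z


Result: XZWZWWZ


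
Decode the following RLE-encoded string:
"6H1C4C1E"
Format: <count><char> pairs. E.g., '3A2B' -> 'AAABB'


Expanding each <count><char> pair:
  6H -> 'HHHHHH'
  1C -> 'C'
  4C -> 'CCCC'
  1E -> 'E'

Decoded = HHHHHHCCCCCE


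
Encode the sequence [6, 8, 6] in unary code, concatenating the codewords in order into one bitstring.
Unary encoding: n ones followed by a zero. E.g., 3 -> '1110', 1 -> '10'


Encode each number as n ones followed by a terminating 0:
  6 -> 1111110 (7 bits)
  8 -> 111111110 (9 bits)
  6 -> 1111110 (7 bits)
Total length = 7 + 9 + 7 = 23 bits.

Unary([6, 8, 6]) = 11111101111111101111110 (23 bits)


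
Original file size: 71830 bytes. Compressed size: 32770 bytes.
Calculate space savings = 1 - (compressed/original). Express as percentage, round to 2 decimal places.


ratio = compressed/original = 32770/71830 = 0.456216
savings = 1 - ratio = 1 - 0.456216 = 0.543784
as a percentage: 0.543784 * 100 = 54.38%

Space savings = 1 - 32770/71830 = 54.38%


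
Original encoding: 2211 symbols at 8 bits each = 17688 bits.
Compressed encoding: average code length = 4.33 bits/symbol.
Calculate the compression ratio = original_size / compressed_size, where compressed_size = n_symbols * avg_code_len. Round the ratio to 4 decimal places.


original_size = n_symbols * orig_bits = 2211 * 8 = 17688 bits
compressed_size = n_symbols * avg_code_len = 2211 * 4.33 = 9573.63 bits
ratio = original_size / compressed_size = 17688 / 9573.63 = 1.8476

Compression ratio = 1.8476


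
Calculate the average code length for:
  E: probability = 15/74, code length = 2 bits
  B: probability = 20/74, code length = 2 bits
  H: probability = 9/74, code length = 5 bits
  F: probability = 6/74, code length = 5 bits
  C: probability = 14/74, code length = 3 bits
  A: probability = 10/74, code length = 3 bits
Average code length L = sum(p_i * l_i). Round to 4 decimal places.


Weighted contributions p_i * l_i:
  E: (15/74) * 2 = 30/74
  B: (20/74) * 2 = 40/74
  H: (9/74) * 5 = 45/74
  F: (6/74) * 5 = 30/74
  C: (14/74) * 3 = 42/74
  A: (10/74) * 3 = 30/74
Sum = (30 + 40 + 45 + 30 + 42 + 30)/74 = 217/74

L = 217/74 = 2.9324 bits/symbol


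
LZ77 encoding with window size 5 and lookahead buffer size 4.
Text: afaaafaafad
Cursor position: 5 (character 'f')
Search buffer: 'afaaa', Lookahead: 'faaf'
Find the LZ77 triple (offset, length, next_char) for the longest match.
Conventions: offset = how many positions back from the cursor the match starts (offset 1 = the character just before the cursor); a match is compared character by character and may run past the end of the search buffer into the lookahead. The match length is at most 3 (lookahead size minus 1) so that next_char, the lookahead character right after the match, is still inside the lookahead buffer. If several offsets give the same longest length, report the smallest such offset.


Try each offset into the search buffer:
  offset=1 (pos 4, char 'a'): match length 0
  offset=2 (pos 3, char 'a'): match length 0
  offset=3 (pos 2, char 'a'): match length 0
  offset=4 (pos 1, char 'f'): match length 3
  offset=5 (pos 0, char 'a'): match length 0
Longest match has length 3 at offset 4.
next_char = character at position 5 + 3 = 8 -> 'f'

Best match: offset=4, length=3 (matching 'faa' starting at position 1)
LZ77 triple: (4, 3, 'f')


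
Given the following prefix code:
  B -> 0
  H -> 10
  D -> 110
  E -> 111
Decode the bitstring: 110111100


Decoding step by step:
Bits 110 -> D
Bits 111 -> E
Bits 10 -> H
Bits 0 -> B


Decoded message: DEHB


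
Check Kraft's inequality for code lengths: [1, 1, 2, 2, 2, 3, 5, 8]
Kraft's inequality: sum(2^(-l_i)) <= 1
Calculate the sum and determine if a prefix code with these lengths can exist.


Sum = 2^(-1) + 2^(-1) + 2^(-2) + 2^(-2) + 2^(-2) + 2^(-3) + 2^(-5) + 2^(-8)
    = 0.5 + 0.5 + 0.25 + 0.25 + 0.25 + 0.125 + 0.03125 + 0.00390625
    = 489/256 = 1.91015625
Since 1.91015625 > 1, Kraft's inequality is NOT satisfied.
A prefix code with these lengths CANNOT exist.

Kraft sum = 1.91015625. Not satisfied.


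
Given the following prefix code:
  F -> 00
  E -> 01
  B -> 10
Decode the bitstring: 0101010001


Decoding step by step:
Bits 01 -> E
Bits 01 -> E
Bits 01 -> E
Bits 00 -> F
Bits 01 -> E


Decoded message: EEEFE


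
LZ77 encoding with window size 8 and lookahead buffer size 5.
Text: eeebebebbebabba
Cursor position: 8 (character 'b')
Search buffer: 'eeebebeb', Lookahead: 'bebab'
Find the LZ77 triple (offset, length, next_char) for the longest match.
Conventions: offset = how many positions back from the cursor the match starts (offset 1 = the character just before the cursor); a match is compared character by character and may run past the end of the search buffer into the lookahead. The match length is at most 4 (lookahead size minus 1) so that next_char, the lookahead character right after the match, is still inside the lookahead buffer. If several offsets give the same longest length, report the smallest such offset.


Try each offset into the search buffer:
  offset=1 (pos 7, char 'b'): match length 1
  offset=2 (pos 6, char 'e'): match length 0
  offset=3 (pos 5, char 'b'): match length 3
  offset=4 (pos 4, char 'e'): match length 0
  offset=5 (pos 3, char 'b'): match length 3
  offset=6 (pos 2, char 'e'): match length 0
  offset=7 (pos 1, char 'e'): match length 0
  offset=8 (pos 0, char 'e'): match length 0
Longest match has length 3, found at offsets 3, 5; take the smallest, offset 3.
next_char = character at position 8 + 3 = 11 -> 'a'

Best match: offset=3, length=3 (matching 'beb' starting at position 5)
LZ77 triple: (3, 3, 'a')


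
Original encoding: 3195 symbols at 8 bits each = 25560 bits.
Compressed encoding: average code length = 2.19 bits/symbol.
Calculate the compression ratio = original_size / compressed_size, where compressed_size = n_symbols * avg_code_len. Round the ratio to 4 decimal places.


original_size = n_symbols * orig_bits = 3195 * 8 = 25560 bits
compressed_size = n_symbols * avg_code_len = 3195 * 2.19 = 6997.05 bits
ratio = original_size / compressed_size = 25560 / 6997.05 = 3.653

Compression ratio = 3.653


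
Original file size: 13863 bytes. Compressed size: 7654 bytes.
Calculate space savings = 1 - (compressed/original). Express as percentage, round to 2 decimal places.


ratio = compressed/original = 7654/13863 = 0.552117
savings = 1 - ratio = 1 - 0.552117 = 0.447883
as a percentage: 0.447883 * 100 = 44.79%

Space savings = 1 - 7654/13863 = 44.79%


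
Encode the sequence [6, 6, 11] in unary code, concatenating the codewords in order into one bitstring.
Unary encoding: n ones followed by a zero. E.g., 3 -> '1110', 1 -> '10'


Encode each number as n ones followed by a terminating 0:
  6 -> 1111110 (7 bits)
  6 -> 1111110 (7 bits)
  11 -> 111111111110 (12 bits)
Total length = 7 + 7 + 12 = 26 bits.

Unary([6, 6, 11]) = 11111101111110111111111110 (26 bits)


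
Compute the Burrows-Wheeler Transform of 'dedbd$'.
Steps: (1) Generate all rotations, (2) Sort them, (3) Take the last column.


Rotations (sorted):
  0: $dedbd -> last char: d
  1: bd$ded -> last char: d
  2: d$dedb -> last char: b
  3: dbd$de -> last char: e
  4: dedbd$ -> last char: $
  5: edbd$d -> last char: d


BWT = ddbe$d


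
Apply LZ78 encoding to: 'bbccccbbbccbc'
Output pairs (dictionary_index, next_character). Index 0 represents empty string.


LZ78 encoding steps:
Dictionary: {0: ''}
Step 1: w='' (idx 0), next='b' -> output (0, 'b'), add 'b' as idx 1
Step 2: w='b' (idx 1), next='c' -> output (1, 'c'), add 'bc' as idx 2
Step 3: w='' (idx 0), next='c' -> output (0, 'c'), add 'c' as idx 3
Step 4: w='c' (idx 3), next='c' -> output (3, 'c'), add 'cc' as idx 4
Step 5: w='b' (idx 1), next='b' -> output (1, 'b'), add 'bb' as idx 5
Step 6: w='bc' (idx 2), next='c' -> output (2, 'c'), add 'bcc' as idx 6
Step 7: w='bc' (idx 2), end of input -> output (2, '')


Encoded: [(0, 'b'), (1, 'c'), (0, 'c'), (3, 'c'), (1, 'b'), (2, 'c'), (2, '')]


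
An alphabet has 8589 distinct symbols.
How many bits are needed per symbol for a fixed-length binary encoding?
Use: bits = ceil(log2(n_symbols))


log2(8589) = 13.0683
Bracket: 2^13 = 8192 < 8589 <= 2^14 = 16384
So ceil(log2(8589)) = 14

bits = ceil(log2(8589)) = ceil(13.0683) = 14 bits


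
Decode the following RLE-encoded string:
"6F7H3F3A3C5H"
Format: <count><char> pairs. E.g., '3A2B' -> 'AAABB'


Expanding each <count><char> pair:
  6F -> 'FFFFFF'
  7H -> 'HHHHHHH'
  3F -> 'FFF'
  3A -> 'AAA'
  3C -> 'CCC'
  5H -> 'HHHHH'

Decoded = FFFFFFHHHHHHHFFFAAACCCHHHHH


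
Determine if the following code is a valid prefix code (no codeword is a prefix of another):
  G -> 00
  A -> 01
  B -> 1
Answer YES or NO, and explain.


Checking each pair (does one codeword prefix another?):
  G='00' vs A='01': no prefix
  G='00' vs B='1': no prefix
  A='01' vs G='00': no prefix
  A='01' vs B='1': no prefix
  B='1' vs G='00': no prefix
  B='1' vs A='01': no prefix
No violation found over all pairs.

YES -- this is a valid prefix code. No codeword is a prefix of any other codeword.


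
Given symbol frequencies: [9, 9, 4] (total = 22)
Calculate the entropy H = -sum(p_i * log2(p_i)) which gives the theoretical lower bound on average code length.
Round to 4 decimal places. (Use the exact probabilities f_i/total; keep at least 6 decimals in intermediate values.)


Per-symbol terms -p_i * log2(p_i) with p_i = f_i/22:
  p = 9/22 = 0.409091: log2(p) = -1.289507, -p*log2(p) = 0.527525
  p = 9/22 = 0.409091: log2(p) = -1.289507, -p*log2(p) = 0.527525
  p = 4/22 = 0.181818: log2(p) = -2.459432, -p*log2(p) = 0.447169
H = 0.527525 + 0.527525 + 0.447169 = 1.502219

H = 1.5022 bits/symbol


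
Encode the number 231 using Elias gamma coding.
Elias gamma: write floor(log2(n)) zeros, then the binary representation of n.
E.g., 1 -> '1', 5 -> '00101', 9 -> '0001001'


num_bits = floor(log2(231)) + 1 = 8
leading_zeros = num_bits - 1 = 7
binary(231) = 11100111

Elias gamma(231) = '0000000' + '11100111' = 000000011100111 (15 bits)


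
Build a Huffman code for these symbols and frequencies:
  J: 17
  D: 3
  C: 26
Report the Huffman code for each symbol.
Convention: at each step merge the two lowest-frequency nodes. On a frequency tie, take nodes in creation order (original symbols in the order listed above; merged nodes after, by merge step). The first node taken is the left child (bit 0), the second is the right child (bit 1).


Huffman tree construction:
Step 1: Merge D(3) + J(17) = 20
Step 2: Merge (D+J)(20) + C(26) = 46
Read each symbol's code off the tree from the root (left child = 0, right child = 1).

Codes:
  J: 01 (length 2)
  D: 00 (length 2)
  C: 1 (length 1)
Average code length: 66/46 = 1.4348 bits/symbol


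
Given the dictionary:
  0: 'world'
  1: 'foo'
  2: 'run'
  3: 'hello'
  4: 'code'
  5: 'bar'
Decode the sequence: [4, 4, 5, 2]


Look up each index in the dictionary:
  4 -> 'code'
  4 -> 'code'
  5 -> 'bar'
  2 -> 'run'

Decoded: "code code bar run"


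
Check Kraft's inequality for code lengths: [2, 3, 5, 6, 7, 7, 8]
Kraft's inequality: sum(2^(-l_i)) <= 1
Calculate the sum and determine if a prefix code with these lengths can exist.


Sum = 2^(-2) + 2^(-3) + 2^(-5) + 2^(-6) + 2^(-7) + 2^(-7) + 2^(-8)
    = 0.25 + 0.125 + 0.03125 + 0.015625 + 0.0078125 + 0.0078125 + 0.00390625
    = 113/256 = 0.44140625
Since 0.44140625 <= 1, Kraft's inequality IS satisfied.
A prefix code with these lengths CAN exist.

Kraft sum = 0.44140625. Satisfied.


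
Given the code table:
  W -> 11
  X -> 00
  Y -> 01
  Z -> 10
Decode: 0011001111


Decoding:
00 -> X
11 -> W
00 -> X
11 -> W
11 -> W


Result: XWXWW


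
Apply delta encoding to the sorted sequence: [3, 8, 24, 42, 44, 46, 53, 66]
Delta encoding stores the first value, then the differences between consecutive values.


First value: 3
Deltas:
  8 - 3 = 5
  24 - 8 = 16
  42 - 24 = 18
  44 - 42 = 2
  46 - 44 = 2
  53 - 46 = 7
  66 - 53 = 13


Delta encoded: [3, 5, 16, 18, 2, 2, 7, 13]


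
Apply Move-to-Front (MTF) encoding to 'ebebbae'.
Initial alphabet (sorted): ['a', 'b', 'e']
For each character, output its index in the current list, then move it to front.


MTF encoding:
'e': index 2 in ['a', 'b', 'e'] -> ['e', 'a', 'b']
'b': index 2 in ['e', 'a', 'b'] -> ['b', 'e', 'a']
'e': index 1 in ['b', 'e', 'a'] -> ['e', 'b', 'a']
'b': index 1 in ['e', 'b', 'a'] -> ['b', 'e', 'a']
'b': index 0 in ['b', 'e', 'a'] -> ['b', 'e', 'a']
'a': index 2 in ['b', 'e', 'a'] -> ['a', 'b', 'e']
'e': index 2 in ['a', 'b', 'e'] -> ['e', 'a', 'b']


Output: [2, 2, 1, 1, 0, 2, 2]


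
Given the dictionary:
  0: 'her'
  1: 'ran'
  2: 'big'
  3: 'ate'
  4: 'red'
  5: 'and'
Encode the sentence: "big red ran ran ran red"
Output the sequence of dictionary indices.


Look up each word in the dictionary:
  'big' -> 2
  'red' -> 4
  'ran' -> 1
  'ran' -> 1
  'ran' -> 1
  'red' -> 4

Encoded: [2, 4, 1, 1, 1, 4]


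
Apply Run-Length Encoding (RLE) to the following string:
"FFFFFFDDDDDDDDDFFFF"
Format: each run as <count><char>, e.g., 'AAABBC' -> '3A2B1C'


Scanning runs left to right:
  i=0: run of 'F' x 6 -> '6F'
  i=6: run of 'D' x 9 -> '9D'
  i=15: run of 'F' x 4 -> '4F'

RLE = 6F9D4F


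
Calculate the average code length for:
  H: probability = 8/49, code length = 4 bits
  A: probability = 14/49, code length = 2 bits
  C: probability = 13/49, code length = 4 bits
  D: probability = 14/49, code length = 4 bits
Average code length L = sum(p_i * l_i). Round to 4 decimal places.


Weighted contributions p_i * l_i:
  H: (8/49) * 4 = 32/49
  A: (14/49) * 2 = 28/49
  C: (13/49) * 4 = 52/49
  D: (14/49) * 4 = 56/49
Sum = (32 + 28 + 52 + 56)/49 = 168/49

L = 168/49 = 3.4286 bits/symbol


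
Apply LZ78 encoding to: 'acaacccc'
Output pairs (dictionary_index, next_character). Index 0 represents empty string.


LZ78 encoding steps:
Dictionary: {0: ''}
Step 1: w='' (idx 0), next='a' -> output (0, 'a'), add 'a' as idx 1
Step 2: w='' (idx 0), next='c' -> output (0, 'c'), add 'c' as idx 2
Step 3: w='a' (idx 1), next='a' -> output (1, 'a'), add 'aa' as idx 3
Step 4: w='c' (idx 2), next='c' -> output (2, 'c'), add 'cc' as idx 4
Step 5: w='cc' (idx 4), end of input -> output (4, '')


Encoded: [(0, 'a'), (0, 'c'), (1, 'a'), (2, 'c'), (4, '')]


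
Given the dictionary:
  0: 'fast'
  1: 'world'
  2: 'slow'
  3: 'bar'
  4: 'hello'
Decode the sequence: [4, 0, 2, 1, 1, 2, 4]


Look up each index in the dictionary:
  4 -> 'hello'
  0 -> 'fast'
  2 -> 'slow'
  1 -> 'world'
  1 -> 'world'
  2 -> 'slow'
  4 -> 'hello'

Decoded: "hello fast slow world world slow hello"


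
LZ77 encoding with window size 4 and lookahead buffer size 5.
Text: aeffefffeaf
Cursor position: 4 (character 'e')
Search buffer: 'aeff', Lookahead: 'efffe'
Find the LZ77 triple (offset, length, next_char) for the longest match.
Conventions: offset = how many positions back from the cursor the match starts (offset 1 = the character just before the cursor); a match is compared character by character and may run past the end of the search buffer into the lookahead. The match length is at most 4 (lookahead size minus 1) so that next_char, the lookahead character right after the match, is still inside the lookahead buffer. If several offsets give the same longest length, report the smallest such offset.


Try each offset into the search buffer:
  offset=1 (pos 3, char 'f'): match length 0
  offset=2 (pos 2, char 'f'): match length 0
  offset=3 (pos 1, char 'e'): match length 3
  offset=4 (pos 0, char 'a'): match length 0
Longest match has length 3 at offset 3.
next_char = character at position 4 + 3 = 7 -> 'f'

Best match: offset=3, length=3 (matching 'eff' starting at position 1)
LZ77 triple: (3, 3, 'f')


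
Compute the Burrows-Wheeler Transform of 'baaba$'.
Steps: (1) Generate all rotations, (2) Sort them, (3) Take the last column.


Rotations (sorted):
  0: $baaba -> last char: a
  1: a$baab -> last char: b
  2: aaba$b -> last char: b
  3: aba$ba -> last char: a
  4: ba$baa -> last char: a
  5: baaba$ -> last char: $


BWT = abbaa$


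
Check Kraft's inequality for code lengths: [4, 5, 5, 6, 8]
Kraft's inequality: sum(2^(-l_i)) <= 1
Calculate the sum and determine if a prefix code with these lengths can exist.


Sum = 2^(-4) + 2^(-5) + 2^(-5) + 2^(-6) + 2^(-8)
    = 0.0625 + 0.03125 + 0.03125 + 0.015625 + 0.00390625
    = 37/256 = 0.14453125
Since 0.14453125 <= 1, Kraft's inequality IS satisfied.
A prefix code with these lengths CAN exist.

Kraft sum = 0.14453125. Satisfied.


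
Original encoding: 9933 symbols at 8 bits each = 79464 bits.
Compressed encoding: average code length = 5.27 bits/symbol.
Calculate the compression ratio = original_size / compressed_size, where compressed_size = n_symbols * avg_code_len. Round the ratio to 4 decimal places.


original_size = n_symbols * orig_bits = 9933 * 8 = 79464 bits
compressed_size = n_symbols * avg_code_len = 9933 * 5.27 = 52346.91 bits
ratio = original_size / compressed_size = 79464 / 52346.91 = 1.518

Compression ratio = 1.518


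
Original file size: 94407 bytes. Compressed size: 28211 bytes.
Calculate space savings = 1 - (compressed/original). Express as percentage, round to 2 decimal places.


ratio = compressed/original = 28211/94407 = 0.298823
savings = 1 - ratio = 1 - 0.298823 = 0.701177
as a percentage: 0.701177 * 100 = 70.12%

Space savings = 1 - 28211/94407 = 70.12%


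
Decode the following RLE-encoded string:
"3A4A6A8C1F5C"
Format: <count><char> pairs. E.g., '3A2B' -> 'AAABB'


Expanding each <count><char> pair:
  3A -> 'AAA'
  4A -> 'AAAA'
  6A -> 'AAAAAA'
  8C -> 'CCCCCCCC'
  1F -> 'F'
  5C -> 'CCCCC'

Decoded = AAAAAAAAAAAAACCCCCCCCFCCCCC


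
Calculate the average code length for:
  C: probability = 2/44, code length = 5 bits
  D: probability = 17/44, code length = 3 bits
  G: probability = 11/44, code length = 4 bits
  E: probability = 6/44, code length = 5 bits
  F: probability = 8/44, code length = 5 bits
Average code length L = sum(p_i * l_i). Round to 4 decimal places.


Weighted contributions p_i * l_i:
  C: (2/44) * 5 = 10/44
  D: (17/44) * 3 = 51/44
  G: (11/44) * 4 = 44/44
  E: (6/44) * 5 = 30/44
  F: (8/44) * 5 = 40/44
Sum = (10 + 51 + 44 + 30 + 40)/44 = 175/44

L = 175/44 = 3.9773 bits/symbol


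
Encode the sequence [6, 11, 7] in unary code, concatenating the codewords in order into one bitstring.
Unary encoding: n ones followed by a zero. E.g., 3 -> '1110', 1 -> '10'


Encode each number as n ones followed by a terminating 0:
  6 -> 1111110 (7 bits)
  11 -> 111111111110 (12 bits)
  7 -> 11111110 (8 bits)
Total length = 7 + 12 + 8 = 27 bits.

Unary([6, 11, 7]) = 111111011111111111011111110 (27 bits)


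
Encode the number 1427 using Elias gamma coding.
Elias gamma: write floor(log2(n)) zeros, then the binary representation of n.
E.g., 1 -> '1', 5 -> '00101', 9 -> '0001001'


num_bits = floor(log2(1427)) + 1 = 11
leading_zeros = num_bits - 1 = 10
binary(1427) = 10110010011

Elias gamma(1427) = '0000000000' + '10110010011' = 000000000010110010011 (21 bits)


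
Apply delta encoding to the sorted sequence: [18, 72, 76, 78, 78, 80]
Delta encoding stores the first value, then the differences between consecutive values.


First value: 18
Deltas:
  72 - 18 = 54
  76 - 72 = 4
  78 - 76 = 2
  78 - 78 = 0
  80 - 78 = 2


Delta encoded: [18, 54, 4, 2, 0, 2]


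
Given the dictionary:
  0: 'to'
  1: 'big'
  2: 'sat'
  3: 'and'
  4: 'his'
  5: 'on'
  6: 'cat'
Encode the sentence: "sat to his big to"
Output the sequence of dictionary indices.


Look up each word in the dictionary:
  'sat' -> 2
  'to' -> 0
  'his' -> 4
  'big' -> 1
  'to' -> 0

Encoded: [2, 0, 4, 1, 0]


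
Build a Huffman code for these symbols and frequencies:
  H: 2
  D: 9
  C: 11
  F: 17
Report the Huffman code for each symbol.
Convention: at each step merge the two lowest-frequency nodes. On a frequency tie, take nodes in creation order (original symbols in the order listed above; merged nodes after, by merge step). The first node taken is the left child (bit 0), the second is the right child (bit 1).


Huffman tree construction:
Step 1: Merge H(2) + D(9) = 11
Step 2: Merge C(11) + (H+D)(11) = 22
Step 3: Merge F(17) + (C+(H+D))(22) = 39
Read each symbol's code off the tree from the root (left child = 0, right child = 1).

Codes:
  H: 110 (length 3)
  D: 111 (length 3)
  C: 10 (length 2)
  F: 0 (length 1)
Average code length: 72/39 = 1.8462 bits/symbol


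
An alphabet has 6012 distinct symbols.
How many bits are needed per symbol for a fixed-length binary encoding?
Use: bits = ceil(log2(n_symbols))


log2(6012) = 12.5536
Bracket: 2^12 = 4096 < 6012 <= 2^13 = 8192
So ceil(log2(6012)) = 13

bits = ceil(log2(6012)) = ceil(12.5536) = 13 bits


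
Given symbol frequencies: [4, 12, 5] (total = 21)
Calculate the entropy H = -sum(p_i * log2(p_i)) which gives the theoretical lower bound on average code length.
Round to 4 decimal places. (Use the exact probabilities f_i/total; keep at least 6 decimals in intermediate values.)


Per-symbol terms -p_i * log2(p_i) with p_i = f_i/21:
  p = 4/21 = 0.190476: log2(p) = -2.392317, -p*log2(p) = 0.455680
  p = 12/21 = 0.571429: log2(p) = -0.807355, -p*log2(p) = 0.461346
  p = 5/21 = 0.238095: log2(p) = -2.070389, -p*log2(p) = 0.492950
H = 0.455680 + 0.461346 + 0.492950 = 1.409976

H = 1.41 bits/symbol


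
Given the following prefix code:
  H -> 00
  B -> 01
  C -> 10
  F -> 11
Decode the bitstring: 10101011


Decoding step by step:
Bits 10 -> C
Bits 10 -> C
Bits 10 -> C
Bits 11 -> F


Decoded message: CCCF


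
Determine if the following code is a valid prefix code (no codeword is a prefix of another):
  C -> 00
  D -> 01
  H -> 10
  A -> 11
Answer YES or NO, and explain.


Checking each pair (does one codeword prefix another?):
  C='00' vs D='01': no prefix
  C='00' vs H='10': no prefix
  C='00' vs A='11': no prefix
  D='01' vs C='00': no prefix
  D='01' vs H='10': no prefix
  D='01' vs A='11': no prefix
  H='10' vs C='00': no prefix
  H='10' vs D='01': no prefix
  H='10' vs A='11': no prefix
  A='11' vs C='00': no prefix
  A='11' vs D='01': no prefix
  A='11' vs H='10': no prefix
No violation found over all pairs.

YES -- this is a valid prefix code. No codeword is a prefix of any other codeword.


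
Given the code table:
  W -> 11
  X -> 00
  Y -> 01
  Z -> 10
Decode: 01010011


Decoding:
01 -> Y
01 -> Y
00 -> X
11 -> W


Result: YYXW


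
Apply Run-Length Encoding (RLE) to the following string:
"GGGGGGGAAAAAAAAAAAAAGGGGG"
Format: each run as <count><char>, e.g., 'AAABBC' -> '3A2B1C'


Scanning runs left to right:
  i=0: run of 'G' x 7 -> '7G'
  i=7: run of 'A' x 13 -> '13A'
  i=20: run of 'G' x 5 -> '5G'

RLE = 7G13A5G


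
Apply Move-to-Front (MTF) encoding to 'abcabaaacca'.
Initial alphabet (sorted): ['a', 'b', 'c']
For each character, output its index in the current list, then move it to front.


MTF encoding:
'a': index 0 in ['a', 'b', 'c'] -> ['a', 'b', 'c']
'b': index 1 in ['a', 'b', 'c'] -> ['b', 'a', 'c']
'c': index 2 in ['b', 'a', 'c'] -> ['c', 'b', 'a']
'a': index 2 in ['c', 'b', 'a'] -> ['a', 'c', 'b']
'b': index 2 in ['a', 'c', 'b'] -> ['b', 'a', 'c']
'a': index 1 in ['b', 'a', 'c'] -> ['a', 'b', 'c']
'a': index 0 in ['a', 'b', 'c'] -> ['a', 'b', 'c']
'a': index 0 in ['a', 'b', 'c'] -> ['a', 'b', 'c']
'c': index 2 in ['a', 'b', 'c'] -> ['c', 'a', 'b']
'c': index 0 in ['c', 'a', 'b'] -> ['c', 'a', 'b']
'a': index 1 in ['c', 'a', 'b'] -> ['a', 'c', 'b']


Output: [0, 1, 2, 2, 2, 1, 0, 0, 2, 0, 1]


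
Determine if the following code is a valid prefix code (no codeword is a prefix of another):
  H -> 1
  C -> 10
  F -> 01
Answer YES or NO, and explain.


Checking each pair (does one codeword prefix another?):
  H='1' vs C='10': prefix -- VIOLATION

NO -- this is NOT a valid prefix code. H (1) is a prefix of C (10).


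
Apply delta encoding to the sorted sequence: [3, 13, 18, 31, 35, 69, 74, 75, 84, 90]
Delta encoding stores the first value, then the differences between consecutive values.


First value: 3
Deltas:
  13 - 3 = 10
  18 - 13 = 5
  31 - 18 = 13
  35 - 31 = 4
  69 - 35 = 34
  74 - 69 = 5
  75 - 74 = 1
  84 - 75 = 9
  90 - 84 = 6


Delta encoded: [3, 10, 5, 13, 4, 34, 5, 1, 9, 6]


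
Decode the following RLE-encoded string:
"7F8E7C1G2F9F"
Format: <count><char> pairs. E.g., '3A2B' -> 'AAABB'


Expanding each <count><char> pair:
  7F -> 'FFFFFFF'
  8E -> 'EEEEEEEE'
  7C -> 'CCCCCCC'
  1G -> 'G'
  2F -> 'FF'
  9F -> 'FFFFFFFFF'

Decoded = FFFFFFFEEEEEEEECCCCCCCGFFFFFFFFFFF


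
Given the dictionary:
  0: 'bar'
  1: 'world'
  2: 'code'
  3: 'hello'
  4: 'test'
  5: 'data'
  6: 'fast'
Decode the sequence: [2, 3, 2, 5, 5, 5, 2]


Look up each index in the dictionary:
  2 -> 'code'
  3 -> 'hello'
  2 -> 'code'
  5 -> 'data'
  5 -> 'data'
  5 -> 'data'
  2 -> 'code'

Decoded: "code hello code data data data code"


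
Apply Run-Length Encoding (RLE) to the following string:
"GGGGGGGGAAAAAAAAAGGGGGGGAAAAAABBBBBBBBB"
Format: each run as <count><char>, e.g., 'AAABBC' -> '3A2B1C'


Scanning runs left to right:
  i=0: run of 'G' x 8 -> '8G'
  i=8: run of 'A' x 9 -> '9A'
  i=17: run of 'G' x 7 -> '7G'
  i=24: run of 'A' x 6 -> '6A'
  i=30: run of 'B' x 9 -> '9B'

RLE = 8G9A7G6A9B


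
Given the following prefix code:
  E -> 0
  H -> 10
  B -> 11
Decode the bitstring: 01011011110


Decoding step by step:
Bits 0 -> E
Bits 10 -> H
Bits 11 -> B
Bits 0 -> E
Bits 11 -> B
Bits 11 -> B
Bits 0 -> E


Decoded message: EHBEBBE


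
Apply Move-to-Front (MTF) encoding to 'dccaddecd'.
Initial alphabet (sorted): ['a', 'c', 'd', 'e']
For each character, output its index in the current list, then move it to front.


MTF encoding:
'd': index 2 in ['a', 'c', 'd', 'e'] -> ['d', 'a', 'c', 'e']
'c': index 2 in ['d', 'a', 'c', 'e'] -> ['c', 'd', 'a', 'e']
'c': index 0 in ['c', 'd', 'a', 'e'] -> ['c', 'd', 'a', 'e']
'a': index 2 in ['c', 'd', 'a', 'e'] -> ['a', 'c', 'd', 'e']
'd': index 2 in ['a', 'c', 'd', 'e'] -> ['d', 'a', 'c', 'e']
'd': index 0 in ['d', 'a', 'c', 'e'] -> ['d', 'a', 'c', 'e']
'e': index 3 in ['d', 'a', 'c', 'e'] -> ['e', 'd', 'a', 'c']
'c': index 3 in ['e', 'd', 'a', 'c'] -> ['c', 'e', 'd', 'a']
'd': index 2 in ['c', 'e', 'd', 'a'] -> ['d', 'c', 'e', 'a']


Output: [2, 2, 0, 2, 2, 0, 3, 3, 2]


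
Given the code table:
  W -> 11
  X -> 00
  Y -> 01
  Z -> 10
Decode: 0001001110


Decoding:
00 -> X
01 -> Y
00 -> X
11 -> W
10 -> Z


Result: XYXWZ


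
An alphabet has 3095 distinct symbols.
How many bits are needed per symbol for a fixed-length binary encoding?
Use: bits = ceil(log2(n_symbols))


log2(3095) = 11.5957
Bracket: 2^11 = 2048 < 3095 <= 2^12 = 4096
So ceil(log2(3095)) = 12

bits = ceil(log2(3095)) = ceil(11.5957) = 12 bits


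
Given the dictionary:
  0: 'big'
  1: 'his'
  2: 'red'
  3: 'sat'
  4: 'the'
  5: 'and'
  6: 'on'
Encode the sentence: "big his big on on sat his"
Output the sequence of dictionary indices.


Look up each word in the dictionary:
  'big' -> 0
  'his' -> 1
  'big' -> 0
  'on' -> 6
  'on' -> 6
  'sat' -> 3
  'his' -> 1

Encoded: [0, 1, 0, 6, 6, 3, 1]


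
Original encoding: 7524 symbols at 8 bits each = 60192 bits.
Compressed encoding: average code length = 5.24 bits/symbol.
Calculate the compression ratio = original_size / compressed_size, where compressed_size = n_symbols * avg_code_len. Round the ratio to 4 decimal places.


original_size = n_symbols * orig_bits = 7524 * 8 = 60192 bits
compressed_size = n_symbols * avg_code_len = 7524 * 5.24 = 39425.76 bits
ratio = original_size / compressed_size = 60192 / 39425.76 = 1.5267

Compression ratio = 1.5267


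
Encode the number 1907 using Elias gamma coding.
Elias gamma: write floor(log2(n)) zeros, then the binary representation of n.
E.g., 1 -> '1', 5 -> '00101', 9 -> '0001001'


num_bits = floor(log2(1907)) + 1 = 11
leading_zeros = num_bits - 1 = 10
binary(1907) = 11101110011

Elias gamma(1907) = '0000000000' + '11101110011' = 000000000011101110011 (21 bits)


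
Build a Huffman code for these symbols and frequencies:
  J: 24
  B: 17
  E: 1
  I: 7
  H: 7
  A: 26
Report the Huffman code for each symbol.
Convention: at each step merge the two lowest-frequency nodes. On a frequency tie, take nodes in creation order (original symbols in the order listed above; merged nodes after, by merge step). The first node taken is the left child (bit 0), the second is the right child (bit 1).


Huffman tree construction:
Step 1: Merge E(1) + I(7) = 8
Step 2: Merge H(7) + (E+I)(8) = 15
Step 3: Merge (H+(E+I))(15) + B(17) = 32
Step 4: Merge J(24) + A(26) = 50
Step 5: Merge ((H+(E+I))+B)(32) + (J+A)(50) = 82
Read each symbol's code off the tree from the root (left child = 0, right child = 1).

Codes:
  J: 10 (length 2)
  B: 01 (length 2)
  E: 0010 (length 4)
  I: 0011 (length 4)
  H: 000 (length 3)
  A: 11 (length 2)
Average code length: 187/82 = 2.2805 bits/symbol


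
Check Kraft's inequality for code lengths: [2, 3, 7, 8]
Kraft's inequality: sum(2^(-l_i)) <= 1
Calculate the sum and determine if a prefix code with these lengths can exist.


Sum = 2^(-2) + 2^(-3) + 2^(-7) + 2^(-8)
    = 0.25 + 0.125 + 0.0078125 + 0.00390625
    = 99/256 = 0.38671875
Since 0.38671875 <= 1, Kraft's inequality IS satisfied.
A prefix code with these lengths CAN exist.

Kraft sum = 0.38671875. Satisfied.


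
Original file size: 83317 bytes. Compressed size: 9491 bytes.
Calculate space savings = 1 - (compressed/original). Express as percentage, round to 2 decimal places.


ratio = compressed/original = 9491/83317 = 0.113914
savings = 1 - ratio = 1 - 0.113914 = 0.886086
as a percentage: 0.886086 * 100 = 88.61%

Space savings = 1 - 9491/83317 = 88.61%


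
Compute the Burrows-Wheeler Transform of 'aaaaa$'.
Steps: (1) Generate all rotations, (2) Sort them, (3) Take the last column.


Rotations (sorted):
  0: $aaaaa -> last char: a
  1: a$aaaa -> last char: a
  2: aa$aaa -> last char: a
  3: aaa$aa -> last char: a
  4: aaaa$a -> last char: a
  5: aaaaa$ -> last char: $


BWT = aaaaa$


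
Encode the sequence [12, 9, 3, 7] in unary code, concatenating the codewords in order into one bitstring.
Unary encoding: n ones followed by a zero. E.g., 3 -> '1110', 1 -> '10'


Encode each number as n ones followed by a terminating 0:
  12 -> 1111111111110 (13 bits)
  9 -> 1111111110 (10 bits)
  3 -> 1110 (4 bits)
  7 -> 11111110 (8 bits)
Total length = 13 + 10 + 4 + 8 = 35 bits.

Unary([12, 9, 3, 7]) = 11111111111101111111110111011111110 (35 bits)


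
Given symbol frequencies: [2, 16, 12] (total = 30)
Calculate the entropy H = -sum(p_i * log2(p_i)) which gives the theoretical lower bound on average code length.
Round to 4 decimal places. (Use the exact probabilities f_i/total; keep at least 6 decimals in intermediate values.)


Per-symbol terms -p_i * log2(p_i) with p_i = f_i/30:
  p = 2/30 = 0.066667: log2(p) = -3.906891, -p*log2(p) = 0.260459
  p = 16/30 = 0.533333: log2(p) = -0.906891, -p*log2(p) = 0.483675
  p = 12/30 = 0.400000: log2(p) = -1.321928, -p*log2(p) = 0.528771
H = 0.260459 + 0.483675 + 0.528771 = 1.272905

H = 1.2729 bits/symbol


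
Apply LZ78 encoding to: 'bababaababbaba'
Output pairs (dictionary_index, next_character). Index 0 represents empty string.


LZ78 encoding steps:
Dictionary: {0: ''}
Step 1: w='' (idx 0), next='b' -> output (0, 'b'), add 'b' as idx 1
Step 2: w='' (idx 0), next='a' -> output (0, 'a'), add 'a' as idx 2
Step 3: w='b' (idx 1), next='a' -> output (1, 'a'), add 'ba' as idx 3
Step 4: w='ba' (idx 3), next='a' -> output (3, 'a'), add 'baa' as idx 4
Step 5: w='ba' (idx 3), next='b' -> output (3, 'b'), add 'bab' as idx 5
Step 6: w='bab' (idx 5), next='a' -> output (5, 'a'), add 'baba' as idx 6


Encoded: [(0, 'b'), (0, 'a'), (1, 'a'), (3, 'a'), (3, 'b'), (5, 'a')]


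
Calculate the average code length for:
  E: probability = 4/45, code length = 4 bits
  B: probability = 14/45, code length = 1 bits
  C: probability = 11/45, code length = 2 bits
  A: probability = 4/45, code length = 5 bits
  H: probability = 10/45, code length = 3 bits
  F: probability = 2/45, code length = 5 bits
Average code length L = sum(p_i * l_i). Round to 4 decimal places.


Weighted contributions p_i * l_i:
  E: (4/45) * 4 = 16/45
  B: (14/45) * 1 = 14/45
  C: (11/45) * 2 = 22/45
  A: (4/45) * 5 = 20/45
  H: (10/45) * 3 = 30/45
  F: (2/45) * 5 = 10/45
Sum = (16 + 14 + 22 + 20 + 30 + 10)/45 = 112/45

L = 112/45 = 2.4889 bits/symbol


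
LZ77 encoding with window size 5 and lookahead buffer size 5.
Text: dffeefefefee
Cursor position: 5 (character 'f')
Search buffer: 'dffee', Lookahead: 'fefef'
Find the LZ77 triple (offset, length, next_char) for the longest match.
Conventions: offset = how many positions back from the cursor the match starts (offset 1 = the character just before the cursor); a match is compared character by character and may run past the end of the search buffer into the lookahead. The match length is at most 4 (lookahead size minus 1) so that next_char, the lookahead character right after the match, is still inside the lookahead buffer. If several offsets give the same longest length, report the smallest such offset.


Try each offset into the search buffer:
  offset=1 (pos 4, char 'e'): match length 0
  offset=2 (pos 3, char 'e'): match length 0
  offset=3 (pos 2, char 'f'): match length 2
  offset=4 (pos 1, char 'f'): match length 1
  offset=5 (pos 0, char 'd'): match length 0
Longest match has length 2 at offset 3.
next_char = character at position 5 + 2 = 7 -> 'f'

Best match: offset=3, length=2 (matching 'fe' starting at position 2)
LZ77 triple: (3, 2, 'f')


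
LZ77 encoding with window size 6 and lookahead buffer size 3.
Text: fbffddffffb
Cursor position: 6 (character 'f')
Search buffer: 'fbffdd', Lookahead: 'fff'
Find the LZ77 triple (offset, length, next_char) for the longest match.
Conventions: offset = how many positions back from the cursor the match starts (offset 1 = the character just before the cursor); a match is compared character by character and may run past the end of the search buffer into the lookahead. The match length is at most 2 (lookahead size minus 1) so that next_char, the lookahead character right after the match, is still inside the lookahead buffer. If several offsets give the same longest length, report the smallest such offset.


Try each offset into the search buffer:
  offset=1 (pos 5, char 'd'): match length 0
  offset=2 (pos 4, char 'd'): match length 0
  offset=3 (pos 3, char 'f'): match length 1
  offset=4 (pos 2, char 'f'): match length 2
  offset=5 (pos 1, char 'b'): match length 0
  offset=6 (pos 0, char 'f'): match length 1
Longest match has length 2 at offset 4.
next_char = character at position 6 + 2 = 8 -> 'f'

Best match: offset=4, length=2 (matching 'ff' starting at position 2)
LZ77 triple: (4, 2, 'f')


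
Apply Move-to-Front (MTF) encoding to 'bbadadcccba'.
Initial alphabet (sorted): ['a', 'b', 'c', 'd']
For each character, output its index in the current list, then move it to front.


MTF encoding:
'b': index 1 in ['a', 'b', 'c', 'd'] -> ['b', 'a', 'c', 'd']
'b': index 0 in ['b', 'a', 'c', 'd'] -> ['b', 'a', 'c', 'd']
'a': index 1 in ['b', 'a', 'c', 'd'] -> ['a', 'b', 'c', 'd']
'd': index 3 in ['a', 'b', 'c', 'd'] -> ['d', 'a', 'b', 'c']
'a': index 1 in ['d', 'a', 'b', 'c'] -> ['a', 'd', 'b', 'c']
'd': index 1 in ['a', 'd', 'b', 'c'] -> ['d', 'a', 'b', 'c']
'c': index 3 in ['d', 'a', 'b', 'c'] -> ['c', 'd', 'a', 'b']
'c': index 0 in ['c', 'd', 'a', 'b'] -> ['c', 'd', 'a', 'b']
'c': index 0 in ['c', 'd', 'a', 'b'] -> ['c', 'd', 'a', 'b']
'b': index 3 in ['c', 'd', 'a', 'b'] -> ['b', 'c', 'd', 'a']
'a': index 3 in ['b', 'c', 'd', 'a'] -> ['a', 'b', 'c', 'd']


Output: [1, 0, 1, 3, 1, 1, 3, 0, 0, 3, 3]


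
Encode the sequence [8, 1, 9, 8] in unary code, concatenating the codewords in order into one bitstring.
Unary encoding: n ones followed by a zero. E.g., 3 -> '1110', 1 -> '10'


Encode each number as n ones followed by a terminating 0:
  8 -> 111111110 (9 bits)
  1 -> 10 (2 bits)
  9 -> 1111111110 (10 bits)
  8 -> 111111110 (9 bits)
Total length = 9 + 2 + 10 + 9 = 30 bits.

Unary([8, 1, 9, 8]) = 111111110101111111110111111110 (30 bits)


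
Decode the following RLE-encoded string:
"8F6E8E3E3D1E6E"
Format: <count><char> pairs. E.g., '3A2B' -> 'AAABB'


Expanding each <count><char> pair:
  8F -> 'FFFFFFFF'
  6E -> 'EEEEEE'
  8E -> 'EEEEEEEE'
  3E -> 'EEE'
  3D -> 'DDD'
  1E -> 'E'
  6E -> 'EEEEEE'

Decoded = FFFFFFFFEEEEEEEEEEEEEEEEEDDDEEEEEEE


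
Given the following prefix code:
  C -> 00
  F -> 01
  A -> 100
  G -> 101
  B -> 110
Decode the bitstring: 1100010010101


Decoding step by step:
Bits 110 -> B
Bits 00 -> C
Bits 100 -> A
Bits 101 -> G
Bits 01 -> F


Decoded message: BCAGF


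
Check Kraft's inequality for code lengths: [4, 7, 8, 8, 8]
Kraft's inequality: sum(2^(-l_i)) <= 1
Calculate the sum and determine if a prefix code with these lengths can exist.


Sum = 2^(-4) + 2^(-7) + 2^(-8) + 2^(-8) + 2^(-8)
    = 0.0625 + 0.0078125 + 0.00390625 + 0.00390625 + 0.00390625
    = 21/256 = 0.08203125
Since 0.08203125 <= 1, Kraft's inequality IS satisfied.
A prefix code with these lengths CAN exist.

Kraft sum = 0.08203125. Satisfied.


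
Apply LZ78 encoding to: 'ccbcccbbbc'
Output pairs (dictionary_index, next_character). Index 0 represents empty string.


LZ78 encoding steps:
Dictionary: {0: ''}
Step 1: w='' (idx 0), next='c' -> output (0, 'c'), add 'c' as idx 1
Step 2: w='c' (idx 1), next='b' -> output (1, 'b'), add 'cb' as idx 2
Step 3: w='c' (idx 1), next='c' -> output (1, 'c'), add 'cc' as idx 3
Step 4: w='cb' (idx 2), next='b' -> output (2, 'b'), add 'cbb' as idx 4
Step 5: w='' (idx 0), next='b' -> output (0, 'b'), add 'b' as idx 5
Step 6: w='c' (idx 1), end of input -> output (1, '')


Encoded: [(0, 'c'), (1, 'b'), (1, 'c'), (2, 'b'), (0, 'b'), (1, '')]


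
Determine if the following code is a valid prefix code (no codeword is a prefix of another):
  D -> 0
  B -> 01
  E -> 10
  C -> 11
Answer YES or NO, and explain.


Checking each pair (does one codeword prefix another?):
  D='0' vs B='01': prefix -- VIOLATION

NO -- this is NOT a valid prefix code. D (0) is a prefix of B (01).


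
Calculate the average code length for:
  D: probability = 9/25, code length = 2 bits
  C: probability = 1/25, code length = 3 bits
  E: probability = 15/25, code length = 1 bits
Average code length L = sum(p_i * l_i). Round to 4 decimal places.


Weighted contributions p_i * l_i:
  D: (9/25) * 2 = 18/25
  C: (1/25) * 3 = 3/25
  E: (15/25) * 1 = 15/25
Sum = (18 + 3 + 15)/25 = 36/25

L = 36/25 = 1.4400 bits/symbol


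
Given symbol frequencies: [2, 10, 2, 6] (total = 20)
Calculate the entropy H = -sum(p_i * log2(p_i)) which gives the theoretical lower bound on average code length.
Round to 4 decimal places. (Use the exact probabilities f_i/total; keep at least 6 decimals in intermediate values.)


Per-symbol terms -p_i * log2(p_i) with p_i = f_i/20:
  p = 2/20 = 0.100000: log2(p) = -3.321928, -p*log2(p) = 0.332193
  p = 10/20 = 0.500000: log2(p) = -1.000000, -p*log2(p) = 0.500000
  p = 2/20 = 0.100000: log2(p) = -3.321928, -p*log2(p) = 0.332193
  p = 6/20 = 0.300000: log2(p) = -1.736966, -p*log2(p) = 0.521090
H = 0.332193 + 0.500000 + 0.332193 + 0.521090 = 1.685476

H = 1.6855 bits/symbol


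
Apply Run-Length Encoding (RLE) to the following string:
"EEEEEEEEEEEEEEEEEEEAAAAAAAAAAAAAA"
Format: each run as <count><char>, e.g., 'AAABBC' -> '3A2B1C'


Scanning runs left to right:
  i=0: run of 'E' x 19 -> '19E'
  i=19: run of 'A' x 14 -> '14A'

RLE = 19E14A
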